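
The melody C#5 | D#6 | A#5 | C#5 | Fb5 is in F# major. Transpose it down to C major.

G4 A5 E5 G4 Cbb5

From F# down to C is an augmented fourth; apply that to each pitch.
C#5 → G4
D#6 → A5
A#5 → E5
C#5 → G4
Fb5 → Cbb5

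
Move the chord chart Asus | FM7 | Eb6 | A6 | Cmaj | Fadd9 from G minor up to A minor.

G minor up to A minor is a major second; each chord root moves by that interval while the quality stays the same.
Asus: root A up a major second → B, giving Bsus.
FM7: root F up a major second → G, giving GM7.
Eb6: root Eb up a major second → F, giving F6.
A6: root A up a major second → B, giving B6.
Cmaj: root C up a major second → D, giving Dmaj.
Fadd9: root F up a major second → G, giving Gadd9.

Bsus GM7 F6 B6 Dmaj Gadd9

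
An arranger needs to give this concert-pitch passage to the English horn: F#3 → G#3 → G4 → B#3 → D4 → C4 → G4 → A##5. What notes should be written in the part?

C#4 D#4 D5 F##4 A4 G4 D5 E##6

The English horn sounds a perfect fifth below written, so the written part must be a perfect fifth above concert — transpose each note up.
F#3 -> C#4
G#3 -> D#4
G4 -> D5
B#3 -> F##4
D4 -> A4
C4 -> G4
G4 -> D5
A##5 -> E##6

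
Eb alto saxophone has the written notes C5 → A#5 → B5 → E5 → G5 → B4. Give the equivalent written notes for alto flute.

Ab4 F#5 G5 C5 Eb5 G4

First find concert pitch: the Eb alto saxophone sounds a major sixth below written, so C5 A#5 B5 E5 G5 B4 sounds Eb4 C#5 D5 G4 Bb4 D4.
Then write for alto flute: it sounds a perfect fourth below written, so the part must be a perfect fourth above concert.
Eb4 → Ab4
C#5 → F#5
D5 → G5
G4 → C5
Bb4 → Eb5
D4 → G4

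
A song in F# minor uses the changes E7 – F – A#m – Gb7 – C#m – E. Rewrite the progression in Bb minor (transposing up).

Ab7 Bbb Dm Cbb7 Fm Ab

F# minor up to Bb minor is a diminished fourth; each chord root moves by that interval while the quality stays the same.
E7: root E up a diminished fourth → Ab, giving Ab7.
F: root F up a diminished fourth → Bbb, giving Bbb.
A#m: root A# up a diminished fourth → D, giving Dm.
Gb7: root Gb up a diminished fourth → Cbb, giving Cbb7.
C#m: root C# up a diminished fourth → F, giving Fm.
E: root E up a diminished fourth → Ab, giving Ab.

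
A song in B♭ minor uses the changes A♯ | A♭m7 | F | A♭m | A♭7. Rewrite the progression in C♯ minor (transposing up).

B♭ minor up to C♯ minor is an augmented second; each chord root moves by that interval while the quality stays the same.
A♯: root A♯ up an augmented second → B##, giving B##.
A♭m7: root A♭ up an augmented second → B, giving Bm7.
F: root F up an augmented second → G#, giving G#.
A♭m: root A♭ up an augmented second → B, giving Bm.
A♭7: root A♭ up an augmented second → B, giving B7.

B## Bm7 G# Bm B7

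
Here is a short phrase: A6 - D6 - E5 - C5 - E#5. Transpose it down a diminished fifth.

A6 -> D#6
D6 -> G#5
E5 -> A#4
C5 -> F#4
E#5 -> A##4

D#6 G#5 A#4 F#4 A##4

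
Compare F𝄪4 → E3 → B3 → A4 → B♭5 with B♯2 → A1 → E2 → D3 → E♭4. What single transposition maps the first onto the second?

down a perfect twelfth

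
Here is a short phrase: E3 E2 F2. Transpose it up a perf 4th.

A3 A2 Bb2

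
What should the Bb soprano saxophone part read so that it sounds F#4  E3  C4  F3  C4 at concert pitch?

G#4 F#3 D4 G3 D4

The Bb soprano saxophone sounds a major second below written, so the written part must be a major second above concert — transpose each note up.
F#4 → G#4
E3 → F#3
C4 → D4
F3 → G3
C4 → D4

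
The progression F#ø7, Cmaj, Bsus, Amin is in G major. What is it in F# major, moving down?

G major down to F# major is a minor second; each chord root moves by that interval while the quality stays the same.
F#ø7: root F# down a minor second → E#, giving E#ø7.
Cmaj: root C down a minor second → B, giving Bmaj.
Bsus: root B down a minor second → A#, giving A#sus.
Amin: root A down a minor second → G#, giving G#min.

E#ø7 Bmaj A#sus G#min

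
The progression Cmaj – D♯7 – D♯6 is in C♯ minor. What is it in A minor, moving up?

C♯ minor up to A minor is a minor sixth; each chord root moves by that interval while the quality stays the same.
Cmaj: root C up a minor sixth → Ab, giving Abmaj.
D♯7: root D♯ up a minor sixth → B, giving B7.
D♯6: root D♯ up a minor sixth → B, giving B6.

Abmaj B7 B6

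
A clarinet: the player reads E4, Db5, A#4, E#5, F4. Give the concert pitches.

Written C4 on the A clarinet sounds as A3, a minor third lower; apply that shift to every note.
E4 gives C#4
Db5 gives Bb4
A#4 gives F##4
E#5 gives C##5
F4 gives D4

C#4 Bb4 F##4 C##5 D4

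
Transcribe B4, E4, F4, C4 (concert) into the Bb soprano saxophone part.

C#5 F#4 G4 D4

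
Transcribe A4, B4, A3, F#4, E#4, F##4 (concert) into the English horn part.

E5 F#5 E4 C#5 B#4 C##5

The English horn sounds a perfect fifth below written, so the written part must be a perfect fifth above concert — transpose each note up.
A4 to E5
B4 to F#5
A3 to E4
F#4 to C#5
E#4 to B#4
F##4 to C##5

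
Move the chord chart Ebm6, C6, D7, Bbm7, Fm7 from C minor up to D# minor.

C minor up to D# minor is an augmented second; each chord root moves by that interval while the quality stays the same.
Ebm6: root Eb up an augmented second → F#, giving F#m6.
C6: root C up an augmented second → D#, giving D#6.
D7: root D up an augmented second → E#, giving E#7.
Bbm7: root Bb up an augmented second → C#, giving C#m7.
Fm7: root F up an augmented second → G#, giving G#m7.

F#m6 D#6 E#7 C#m7 G#m7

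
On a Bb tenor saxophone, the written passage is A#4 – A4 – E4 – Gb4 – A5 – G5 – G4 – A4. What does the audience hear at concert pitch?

G#3 G3 D3 Fb3 G4 F4 F3 G3

Written C4 on the Bb tenor saxophone sounds as Bb2, a major ninth lower; apply that shift to every note.
A#4 -> G#3
A4 -> G3
E4 -> D3
Gb4 -> Fb3
A5 -> G4
G5 -> F4
G4 -> F3
A4 -> G3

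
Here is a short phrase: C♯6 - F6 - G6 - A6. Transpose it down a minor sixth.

C#6 down a minor sixth is E#5.
F6 down a minor sixth is A5.
G6 down a minor sixth is B5.
A6 down a minor sixth is C#6.

E#5 A5 B5 C#6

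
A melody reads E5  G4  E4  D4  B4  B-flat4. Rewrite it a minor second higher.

F5 Ab4 F4 Eb4 C5 Cb5

E5 gives F5
G4 gives Ab4
E4 gives F4
D4 gives Eb4
B4 gives C5
Bb4 gives Cb5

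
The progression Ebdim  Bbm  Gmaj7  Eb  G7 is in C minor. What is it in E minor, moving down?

Gdim Dm Bmaj7 G B7

C minor down to E minor is a minor sixth; each chord root moves by that interval while the quality stays the same.
Ebdim: root Eb down a minor sixth → G, giving Gdim.
Bbm: root Bb down a minor sixth → D, giving Dm.
Gmaj7: root G down a minor sixth → B, giving Bmaj7.
Eb: root Eb down a minor sixth → G, giving G.
G7: root G down a minor sixth → B, giving B7.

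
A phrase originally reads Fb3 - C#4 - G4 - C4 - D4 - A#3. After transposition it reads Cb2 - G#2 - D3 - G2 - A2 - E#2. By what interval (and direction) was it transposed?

down a perfect eleventh

From Fb3 to Cb2 is 11 letter names — an eleventh of some quality.
Cb2 to Fb3 is 17 semitones, which makes it a perfect eleventh; the second version is lower, so the direction is down.
Checking another pair — A#3 → E#2 — gives the same interval.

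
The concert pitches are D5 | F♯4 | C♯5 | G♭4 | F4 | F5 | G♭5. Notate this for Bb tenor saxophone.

E6 G#5 D#6 Ab5 G5 G6 Ab6

Written C4 sounds as Bb2 on the Bb tenor saxophone, so concert pitches are written a major ninth up.
D5 to E6
F#4 to G#5
C#5 to D#6
Gb4 to Ab5
F4 to G5
F5 to G6
Gb5 to Ab6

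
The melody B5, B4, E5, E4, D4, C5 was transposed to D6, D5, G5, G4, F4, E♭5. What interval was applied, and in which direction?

up a minor third

Take the first pair: B5 → D6. B to D spans 3 letter names, so the interval is some kind of third.
B5 to D6 is 3 semitones, which makes it a minor third; the second version is higher, so the direction is up.
Checking another pair — C5 → Eb5 — gives the same interval.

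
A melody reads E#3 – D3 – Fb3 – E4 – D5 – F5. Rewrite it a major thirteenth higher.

C##5 B4 Db5 C#6 B6 D7

E#3 gives C##5
D3 gives B4
Fb3 gives Db5
E4 gives C#6
D5 gives B6
F5 gives D7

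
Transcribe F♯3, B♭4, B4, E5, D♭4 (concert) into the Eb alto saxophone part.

The Eb alto saxophone sounds a major sixth below written, so the written part must be a major sixth above concert — transpose each note up.
F#3 to D#4
Bb4 to G5
B4 to G#5
E5 to C#6
Db4 to Bb4

D#4 G5 G#5 C#6 Bb4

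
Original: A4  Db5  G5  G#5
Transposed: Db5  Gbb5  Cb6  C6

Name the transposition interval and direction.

up a diminished fourth

From A4 to Db5 is 4 letter names — a fourth of some quality.
A4 to Db5 is 4 semitones, which makes it a diminished fourth; the second version is higher, so the direction is up.
Checking another pair — G#5 → C6 — gives the same interval.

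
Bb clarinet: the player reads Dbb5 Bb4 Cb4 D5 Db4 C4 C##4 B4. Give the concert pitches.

Cbb5 Ab4 Bbb3 C5 Cb4 Bb3 B#3 A4

The Bb clarinet sounds a major second below written, so transpose each written note down a major second.
Dbb5 → Cbb5
Bb4 → Ab4
Cb4 → Bbb3
D5 → C5
Db4 → Cb4
C4 → Bb3
C##4 → B#3
B4 → A4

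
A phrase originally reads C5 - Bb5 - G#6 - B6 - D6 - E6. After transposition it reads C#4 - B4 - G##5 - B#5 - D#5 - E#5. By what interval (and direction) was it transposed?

down a diminished octave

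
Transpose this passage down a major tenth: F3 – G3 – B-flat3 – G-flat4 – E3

Db2 Eb2 Gb2 Ebb3 C2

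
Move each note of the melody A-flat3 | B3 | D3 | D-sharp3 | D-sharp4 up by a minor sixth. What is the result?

Fb4 G4 Bb3 B3 B4

A minor sixth up from Ab3 gives Fb4.
A minor sixth up from B3 gives G4.
A minor sixth up from D3 gives Bb3.
D#3 up a minor sixth is B3.
A minor sixth up from D#4 gives B4.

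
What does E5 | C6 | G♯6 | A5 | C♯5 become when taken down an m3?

C#5 A5 E#6 F#5 A#4

E5 down a minor third is C#5.
C6: a third down reaches A, and 3 semitones makes it A5.
G#6: a third down reaches E, and 3 semitones makes it E#6.
A5 down a minor third is F#5.
A minor third down from C#5 gives A#4.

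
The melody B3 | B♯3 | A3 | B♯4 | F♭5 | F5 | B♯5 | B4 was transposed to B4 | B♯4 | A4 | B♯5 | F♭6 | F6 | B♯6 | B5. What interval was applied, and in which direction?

Take the first pair: B3 → B4. B to B spans 8 letter names, so the interval is some kind of octave.
B3 to B4 is 12 semitones, which makes it a perfect octave; the second version is higher, so the direction is up.
Checking another pair — B4 → B5 — gives the same interval.

up a perfect octave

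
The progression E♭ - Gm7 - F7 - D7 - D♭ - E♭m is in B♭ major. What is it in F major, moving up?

Bb Dm7 C7 A7 Ab Bbm

B♭ major up to F major is a perfect fifth; each chord root moves by that interval while the quality stays the same.
E♭: root E♭ up a perfect fifth → Bb, giving Bb.
Gm7: root G up a perfect fifth → D, giving Dm7.
F7: root F up a perfect fifth → C, giving C7.
D7: root D up a perfect fifth → A, giving A7.
D♭: root D♭ up a perfect fifth → Ab, giving Ab.
E♭m: root E♭ up a perfect fifth → Bb, giving Bbm.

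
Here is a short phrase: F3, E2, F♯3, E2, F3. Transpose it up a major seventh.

E4 D#3 E#4 D#3 E4

A major seventh up from F3 gives E4.
E2: a seventh up reaches D, and 11 semitones makes it D#3.
F#3: a seventh up reaches E, and 11 semitones makes it E#4.
E2 up a major seventh is D#3.
F3 up a major seventh is E4.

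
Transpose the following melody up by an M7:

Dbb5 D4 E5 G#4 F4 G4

Cb6 C#5 D#6 F##5 E5 F#5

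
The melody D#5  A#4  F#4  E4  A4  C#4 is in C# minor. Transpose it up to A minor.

B5 F#5 D5 C5 F5 A4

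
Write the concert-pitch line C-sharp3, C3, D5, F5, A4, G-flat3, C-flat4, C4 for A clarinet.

E3 Eb3 F5 Ab5 C5 Bbb3 Ebb4 Eb4

The A clarinet sounds a minor third below written, so the written part must be a minor third above concert — transpose each note up.
C#3 to E3
C3 to Eb3
D5 to F5
F5 to Ab5
A4 to C5
Gb3 to Bbb3
Cb4 to Ebb4
C4 to Eb4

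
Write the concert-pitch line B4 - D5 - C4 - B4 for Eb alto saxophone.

G#5 B5 A4 G#5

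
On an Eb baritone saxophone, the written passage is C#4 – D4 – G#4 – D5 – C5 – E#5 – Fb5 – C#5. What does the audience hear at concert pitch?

Written C4 on the Eb baritone saxophone sounds as Eb2, a major thirteenth lower; apply that shift to every note.
C#4 gives E2
D4 gives F2
G#4 gives B2
D5 gives F3
C5 gives Eb3
E#5 gives G#3
Fb5 gives Abb3
C#5 gives E3

E2 F2 B2 F3 Eb3 G#3 Abb3 E3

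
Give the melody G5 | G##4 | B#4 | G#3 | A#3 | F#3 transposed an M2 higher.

A5 A##4 C##5 A#3 B#3 G#3

G5 up a major second is A5.
G##4 up a major second is A##4.
A major second up from B#4 gives C##5.
G#3 up a major second is A#3.
A#3 up a major second is B#3.
F#3: a second up reaches G, and 2 semitones makes it G#3.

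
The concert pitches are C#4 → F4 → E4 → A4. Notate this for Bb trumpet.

Written C4 sounds as Bb3 on the Bb trumpet, so concert pitches are written a major second up.
C#4 gives D#4
F4 gives G4
E4 gives F#4
A4 gives B4

D#4 G4 F#4 B4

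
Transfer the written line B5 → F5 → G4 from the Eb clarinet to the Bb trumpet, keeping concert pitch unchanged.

First find concert pitch: the Eb clarinet sounds a minor third above written, so B5 F5 G4 sounds D6 Ab5 Bb4.
Then write for Bb trumpet: it sounds a major second below written, so the part must be a major second above concert.
D6 → E6
Ab5 → Bb5
Bb4 → C5

E6 Bb5 C5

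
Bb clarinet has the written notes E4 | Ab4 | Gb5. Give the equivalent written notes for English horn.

First find concert pitch: the Bb clarinet sounds a major second below written, so E4 Ab4 Gb5 sounds D4 Gb4 Fb5.
Then write for English horn: it sounds a perfect fifth below written, so the part must be a perfect fifth above concert.
D4 → A4
Gb4 → Db5
Fb5 → Cb6

A4 Db5 Cb6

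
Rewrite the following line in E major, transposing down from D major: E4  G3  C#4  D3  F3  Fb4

F#3 A2 D#3 E2 G2 Gb3

D major to E major down is a minor seventh, so every note moves down by that interval.
E4 to F#3
G3 to A2
C#4 to D#3
D3 to E2
F3 to G2
Fb4 to Gb3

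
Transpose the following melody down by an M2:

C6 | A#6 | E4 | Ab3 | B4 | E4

C6 down a major second is Bb5.
A#6: a second down reaches G, and 2 semitones makes it G#6.
A major second down from E4 gives D4.
Ab3 down a major second is Gb3.
B4: a second down reaches A, and 2 semitones makes it A4.
A major second down from E4 gives D4.

Bb5 G#6 D4 Gb3 A4 D4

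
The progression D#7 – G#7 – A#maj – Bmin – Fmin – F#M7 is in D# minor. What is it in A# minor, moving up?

D# minor up to A# minor is a perfect fifth; each chord root moves by that interval while the quality stays the same.
D#7: root D# up a perfect fifth → A#, giving A#7.
G#7: root G# up a perfect fifth → D#, giving D#7.
A#maj: root A# up a perfect fifth → E#, giving E#maj.
Bmin: root B up a perfect fifth → F#, giving F#min.
Fmin: root F up a perfect fifth → C, giving Cmin.
F#M7: root F# up a perfect fifth → C#, giving C#M7.

A#7 D#7 E#maj F#min Cmin C#M7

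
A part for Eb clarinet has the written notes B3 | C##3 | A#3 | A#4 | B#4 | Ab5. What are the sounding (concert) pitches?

D4 E#3 C#4 C#5 D#5 Cb6

The Eb clarinet sounds a minor third above written, so transpose each written note up a minor third.
B3 gives D4
C##3 gives E#3
A#3 gives C#4
A#4 gives C#5
B#4 gives D#5
Ab5 gives Cb6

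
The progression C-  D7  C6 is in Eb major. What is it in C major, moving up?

A- B7 A6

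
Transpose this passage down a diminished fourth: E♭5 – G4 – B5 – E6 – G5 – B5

B4 D#4 F##5 B#5 D#5 F##5

Eb5 → B4
G4 → D#4
B5 → F##5
E6 → B#5
G5 → D#5
B5 → F##5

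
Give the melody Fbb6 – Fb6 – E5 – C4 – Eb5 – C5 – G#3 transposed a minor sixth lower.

Abb5 Ab5 G#4 E3 G4 E4 B#2

Fbb6 → Abb5
Fb6 → Ab5
E5 → G#4
C4 → E3
Eb5 → G4
C5 → E4
G#3 → B#2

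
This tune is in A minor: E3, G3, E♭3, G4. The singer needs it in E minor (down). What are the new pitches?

B2 D3 Bb2 D4

A minor to E minor down is a perfect fourth, so every note moves down by that interval.
E3 gives B2
G3 gives D3
Eb3 gives Bb2
G4 gives D4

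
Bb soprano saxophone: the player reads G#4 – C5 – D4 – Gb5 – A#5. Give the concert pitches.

The Bb soprano saxophone sounds a major second below written, so transpose each written note down a major second.
G#4 → F#4
C5 → Bb4
D4 → C4
Gb5 → Fb5
A#5 → G#5

F#4 Bb4 C4 Fb5 G#5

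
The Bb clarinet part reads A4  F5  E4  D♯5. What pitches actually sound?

Written C4 on the Bb clarinet sounds as Bb3, a major second lower; apply that shift to every note.
A4 → G4
F5 → Eb5
E4 → D4
D#5 → C#5

G4 Eb5 D4 C#5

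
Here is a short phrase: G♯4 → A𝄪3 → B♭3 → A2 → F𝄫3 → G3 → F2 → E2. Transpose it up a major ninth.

A#5 B##4 C5 B3 Gbb4 A4 G3 F#3

G#4 -> A#5
A##3 -> B##4
Bb3 -> C5
A2 -> B3
Fbb3 -> Gbb4
G3 -> A4
F2 -> G3
E2 -> F#3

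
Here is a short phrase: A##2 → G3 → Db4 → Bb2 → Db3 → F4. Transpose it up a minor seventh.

A minor seventh up from A##2 gives G##3.
G3 up a minor seventh is F4.
Db4: a seventh up reaches C, and 10 semitones makes it Cb5.
A minor seventh up from Bb2 gives Ab3.
A minor seventh up from Db3 gives Cb4.
F4: a seventh up reaches E, and 10 semitones makes it Eb5.

G##3 F4 Cb5 Ab3 Cb4 Eb5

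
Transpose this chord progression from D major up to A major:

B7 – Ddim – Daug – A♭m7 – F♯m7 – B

D major up to A major is a perfect fifth; each chord root moves by that interval while the quality stays the same.
B7: root B up a perfect fifth → F#, giving F#7.
Ddim: root D up a perfect fifth → A, giving Adim.
Daug: root D up a perfect fifth → A, giving Aaug.
A♭m7: root A♭ up a perfect fifth → Eb, giving Ebm7.
F♯m7: root F♯ up a perfect fifth → C#, giving C#m7.
B: root B up a perfect fifth → F#, giving F#.

F#7 Adim Aaug Ebm7 C#m7 F#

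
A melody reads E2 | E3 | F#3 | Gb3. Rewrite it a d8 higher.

Eb3 Eb4 F4 Gbb4

E2 up a diminished octave is Eb3.
A diminished octave up from E3 gives Eb4.
F#3: an octave up reaches F, and 11 semitones makes it F4.
Gb3: an octave up reaches G, and 11 semitones makes it Gbb4.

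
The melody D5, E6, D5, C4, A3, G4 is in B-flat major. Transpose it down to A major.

From B-flat down to A is a minor second; apply that to each pitch.
D5 -> C#5
E6 -> D#6
D5 -> C#5
C4 -> B3
A3 -> G#3
G4 -> F#4

C#5 D#6 C#5 B3 G#3 F#4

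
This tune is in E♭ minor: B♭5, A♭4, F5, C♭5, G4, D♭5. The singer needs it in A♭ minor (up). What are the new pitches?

Eb6 Db5 Bb5 Fb5 C5 Gb5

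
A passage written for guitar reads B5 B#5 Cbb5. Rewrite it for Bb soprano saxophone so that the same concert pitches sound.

First find concert pitch: the guitar sounds a perfect octave below written, so B5 B#5 Cbb5 sounds B4 B#4 Cbb4.
Then write for Bb soprano saxophone: it sounds a major second below written, so the part must be a major second above concert.
B4 → C#5
B#4 → C##5
Cbb4 → Dbb4

C#5 C##5 Dbb4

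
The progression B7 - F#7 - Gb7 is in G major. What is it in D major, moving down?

F#7 C#7 Db7

G major down to D major is a perfect fourth; each chord root moves by that interval while the quality stays the same.
B7: root B down a perfect fourth → F#, giving F#7.
F#7: root F# down a perfect fourth → C#, giving C#7.
Gb7: root Gb down a perfect fourth → Db, giving Db7.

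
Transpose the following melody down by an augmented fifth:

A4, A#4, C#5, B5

Db4 D4 F4 Eb5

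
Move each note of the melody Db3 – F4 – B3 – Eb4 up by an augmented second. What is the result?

E3 G#4 C##4 F#4

Db3: a second up reaches E, and 3 semitones makes it E3.
F4 up an augmented second is G#4.
An augmented second up from B3 gives C##4.
An augmented second up from Eb4 gives F#4.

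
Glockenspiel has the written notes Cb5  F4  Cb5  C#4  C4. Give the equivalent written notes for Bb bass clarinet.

Db8 G7 Db8 D#7 D7

First find concert pitch: the glockenspiel sounds a perfect fifteenth above written, so Cb5 F4 Cb5 C#4 C4 sounds Cb7 F6 Cb7 C#6 C6.
Then write for Bb bass clarinet: it sounds a major ninth below written, so the part must be a major ninth above concert.
Cb7 → Db8
F6 → G7
Cb7 → Db8
C#6 → D#7
C6 → D7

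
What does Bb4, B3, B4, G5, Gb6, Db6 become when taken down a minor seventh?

A minor seventh down from Bb4 gives C4.
A minor seventh down from B3 gives C#3.
B4 down a minor seventh is C#4.
A minor seventh down from G5 gives A4.
Gb6: a seventh down reaches A, and 10 semitones makes it Ab5.
Db6: a seventh down reaches E, and 10 semitones makes it Eb5.

C4 C#3 C#4 A4 Ab5 Eb5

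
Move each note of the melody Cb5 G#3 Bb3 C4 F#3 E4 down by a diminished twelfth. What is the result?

Cb5 gives F3
G#3 gives C##2
Bb3 gives E2
C4 gives F#2
F#3 gives B#1
E4 gives A#2

F3 C##2 E2 F#2 B#1 A#2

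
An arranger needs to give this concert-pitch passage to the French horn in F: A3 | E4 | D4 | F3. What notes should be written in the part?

The French horn in F sounds a perfect fifth below written, so the written part must be a perfect fifth above concert — transpose each note up.
A3 to E4
E4 to B4
D4 to A4
F3 to C4

E4 B4 A4 C4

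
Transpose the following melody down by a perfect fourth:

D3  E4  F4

A2 B3 C4

D3 -> A2
E4 -> B3
F4 -> C4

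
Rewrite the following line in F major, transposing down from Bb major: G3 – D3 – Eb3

Bb major to F major down is a perfect fourth, so every note moves down by that interval.
G3 -> D3
D3 -> A2
Eb3 -> Bb2

D3 A2 Bb2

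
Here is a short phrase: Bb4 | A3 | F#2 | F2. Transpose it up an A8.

Bb4 -> B5
A3 -> A#4
F#2 -> F##3
F2 -> F#3

B5 A#4 F##3 F#3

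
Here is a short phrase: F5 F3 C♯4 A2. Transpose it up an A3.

F5: a third up reaches A, and 5 semitones makes it A#5.
An augmented third up from F3 gives A#3.
C#4: a third up reaches E, and 5 semitones makes it E##4.
A2 up an augmented third is C##3.

A#5 A#3 E##4 C##3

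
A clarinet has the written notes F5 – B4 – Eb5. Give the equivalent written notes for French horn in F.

First find concert pitch: the A clarinet sounds a minor third below written, so F5 B4 Eb5 sounds D5 G#4 C5.
Then write for French horn in F: it sounds a perfect fifth below written, so the part must be a perfect fifth above concert.
D5 → A5
G#4 → D#5
C5 → G5

A5 D#5 G5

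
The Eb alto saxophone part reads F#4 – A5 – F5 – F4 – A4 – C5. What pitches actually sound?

A3 C5 Ab4 Ab3 C4 Eb4

The Eb alto saxophone sounds a major sixth below written, so transpose each written note down a major sixth.
F#4 → A3
A5 → C5
F5 → Ab4
F4 → Ab3
A4 → C4
C5 → Eb4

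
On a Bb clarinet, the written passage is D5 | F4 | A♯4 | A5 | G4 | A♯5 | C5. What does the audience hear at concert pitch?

C5 Eb4 G#4 G5 F4 G#5 Bb4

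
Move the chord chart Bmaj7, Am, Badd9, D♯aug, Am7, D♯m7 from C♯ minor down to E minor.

Dmaj7 Cm Dadd9 F#aug Cm7 F#m7

C♯ minor down to E minor is a major sixth; each chord root moves by that interval while the quality stays the same.
Bmaj7: root B down a major sixth → D, giving Dmaj7.
Am: root A down a major sixth → C, giving Cm.
Badd9: root B down a major sixth → D, giving Dadd9.
D♯aug: root D♯ down a major sixth → F#, giving F#aug.
Am7: root A down a major sixth → C, giving Cm7.
D♯m7: root D♯ down a major sixth → F#, giving F#m7.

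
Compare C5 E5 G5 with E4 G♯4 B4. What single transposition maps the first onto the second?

down a minor sixth

From C5 to E4 is 6 letter names — a sixth of some quality.
E4 to C5 is 8 semitones, which makes it a minor sixth; the second version is lower, so the direction is down.
Checking another pair — G5 → B4 — gives the same interval.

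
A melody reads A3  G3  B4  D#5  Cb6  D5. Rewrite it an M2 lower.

G3 F3 A4 C#5 Bbb5 C5

A3 → G3
G3 → F3
B4 → A4
D#5 → C#5
Cb6 → Bbb5
D5 → C5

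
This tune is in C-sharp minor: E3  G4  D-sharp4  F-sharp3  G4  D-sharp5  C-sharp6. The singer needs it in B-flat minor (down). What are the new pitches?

Db3 Fb4 C4 Eb3 Fb4 C5 Bb5

C-sharp minor to B-flat minor down is an augmented second, so every note moves down by that interval.
E3 becomes Db3
G4 becomes Fb4
D#4 becomes C4
F#3 becomes Eb3
G4 becomes Fb4
D#5 becomes C5
C#6 becomes Bb5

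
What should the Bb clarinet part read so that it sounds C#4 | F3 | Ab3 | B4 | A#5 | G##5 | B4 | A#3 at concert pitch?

D#4 G3 Bb3 C#5 B#5 A##5 C#5 B#3

Written C4 sounds as Bb3 on the Bb clarinet, so concert pitches are written a major second up.
C#4 becomes D#4
F3 becomes G3
Ab3 becomes Bb3
B4 becomes C#5
A#5 becomes B#5
G##5 becomes A##5
B4 becomes C#5
A#3 becomes B#3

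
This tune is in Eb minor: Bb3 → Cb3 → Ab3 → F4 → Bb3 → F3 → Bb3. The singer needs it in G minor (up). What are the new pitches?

D4 Eb3 C4 A4 D4 A3 D4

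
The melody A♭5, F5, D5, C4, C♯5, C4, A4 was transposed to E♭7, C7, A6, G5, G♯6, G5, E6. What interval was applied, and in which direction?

Take the first pair: Ab5 → Eb7. A to E spans 12 letter names, so the interval is some kind of twelfth.
Ab5 to Eb7 is 19 semitones, which makes it a perfect twelfth; the second version is higher, so the direction is up.
Checking another pair — A4 → E6 — gives the same interval.

up a perfect twelfth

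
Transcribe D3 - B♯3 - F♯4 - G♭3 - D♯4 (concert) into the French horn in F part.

A3 F##4 C#5 Db4 A#4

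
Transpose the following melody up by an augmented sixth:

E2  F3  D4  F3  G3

C##3 D#4 B#4 D#4 E#4

An augmented sixth up from E2 gives C##3.
F3 up an augmented sixth is D#4.
An augmented sixth up from D4 gives B#4.
An augmented sixth up from F3 gives D#4.
An augmented sixth up from G3 gives E#4.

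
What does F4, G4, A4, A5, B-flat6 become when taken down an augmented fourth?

F4: a fourth down reaches C, and 6 semitones makes it Cb4.
G4 down an augmented fourth is Db4.
An augmented fourth down from A4 gives Eb4.
A5: a fourth down reaches E, and 6 semitones makes it Eb5.
Bb6: a fourth down reaches F, and 6 semitones makes it Fb6.

Cb4 Db4 Eb4 Eb5 Fb6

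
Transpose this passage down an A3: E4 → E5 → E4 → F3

E4 -> Cb4
E5 -> Cb5
E4 -> Cb4
F3 -> Dbb3

Cb4 Cb5 Cb4 Dbb3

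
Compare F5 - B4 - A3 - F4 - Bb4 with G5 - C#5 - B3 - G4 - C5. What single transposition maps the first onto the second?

Take the first pair: F5 → G5. F to G spans 2 letter names, so the interval is some kind of second.
F5 to G5 is 2 semitones, which makes it a major second; the second version is higher, so the direction is up.
Checking another pair — Bb4 → C5 — gives the same interval.

up a major second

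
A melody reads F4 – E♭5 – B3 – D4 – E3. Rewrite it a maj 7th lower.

F4: a seventh down reaches G, and 11 semitones makes it Gb3.
A major seventh down from Eb5 gives Fb4.
B3: a seventh down reaches C, and 11 semitones makes it C3.
A major seventh down from D4 gives Eb3.
E3: a seventh down reaches F, and 11 semitones makes it F2.

Gb3 Fb4 C3 Eb3 F2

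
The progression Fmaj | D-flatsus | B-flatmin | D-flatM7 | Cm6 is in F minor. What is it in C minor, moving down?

Cmaj Absus Fmin AbM7 Gm6

F minor down to C minor is a perfect fourth; each chord root moves by that interval while the quality stays the same.
Fmaj: root F down a perfect fourth → C, giving Cmaj.
D-flatsus: root D-flat down a perfect fourth → Ab, giving Absus.
B-flatmin: root B-flat down a perfect fourth → F, giving Fmin.
D-flatM7: root D-flat down a perfect fourth → Ab, giving AbM7.
Cm6: root C down a perfect fourth → G, giving Gm6.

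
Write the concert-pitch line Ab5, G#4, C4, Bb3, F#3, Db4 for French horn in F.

Eb6 D#5 G4 F4 C#4 Ab4

Written C4 sounds as F3 on the French horn in F, so concert pitches are written a perfect fifth up.
Ab5 gives Eb6
G#4 gives D#5
C4 gives G4
Bb3 gives F4
F#3 gives C#4
Db4 gives Ab4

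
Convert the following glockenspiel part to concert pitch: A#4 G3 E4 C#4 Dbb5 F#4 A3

Written C4 on the glockenspiel sounds as C6, a perfect fifteenth higher; apply that shift to every note.
A#4 gives A#6
G3 gives G5
E4 gives E6
C#4 gives C#6
Dbb5 gives Dbb7
F#4 gives F#6
A3 gives A5

A#6 G5 E6 C#6 Dbb7 F#6 A5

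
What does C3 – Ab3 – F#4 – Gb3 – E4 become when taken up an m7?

Bb3 Gb4 E5 Fb4 D5

C3 becomes Bb3
Ab3 becomes Gb4
F#4 becomes E5
Gb3 becomes Fb4
E4 becomes D5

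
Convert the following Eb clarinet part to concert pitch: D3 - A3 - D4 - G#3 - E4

F3 C4 F4 B3 G4

Written C4 on the Eb clarinet sounds as Eb4, a minor third higher; apply that shift to every note.
D3 -> F3
A3 -> C4
D4 -> F4
G#3 -> B3
E4 -> G4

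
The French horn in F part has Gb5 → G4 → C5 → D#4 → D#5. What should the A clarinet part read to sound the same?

Ebb5 Eb4 Ab4 B3 B4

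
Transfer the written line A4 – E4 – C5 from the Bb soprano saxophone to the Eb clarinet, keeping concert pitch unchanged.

E4 B3 G4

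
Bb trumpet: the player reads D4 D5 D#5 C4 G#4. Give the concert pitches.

The Bb trumpet sounds a major second below written, so transpose each written note down a major second.
D4 -> C4
D5 -> C5
D#5 -> C#5
C4 -> Bb3
G#4 -> F#4

C4 C5 C#5 Bb3 F#4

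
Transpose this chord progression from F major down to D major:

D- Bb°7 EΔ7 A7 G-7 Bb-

B- G°7 C#Δ7 F#7 E-7 G-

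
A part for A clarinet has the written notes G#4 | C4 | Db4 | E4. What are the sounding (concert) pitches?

The A clarinet sounds a minor third below written, so transpose each written note down a minor third.
G#4 -> E#4
C4 -> A3
Db4 -> Bb3
E4 -> C#4

E#4 A3 Bb3 C#4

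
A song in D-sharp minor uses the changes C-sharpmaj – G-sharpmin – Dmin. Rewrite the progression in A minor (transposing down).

D-sharp minor down to A minor is an augmented fourth; each chord root moves by that interval while the quality stays the same.
C-sharpmaj: root C-sharp down an augmented fourth → G, giving Gmaj.
G-sharpmin: root G-sharp down an augmented fourth → D, giving Dmin.
Dmin: root D down an augmented fourth → Ab, giving Abmin.

Gmaj Dmin Abmin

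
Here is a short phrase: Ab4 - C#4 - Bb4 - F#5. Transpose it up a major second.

Bb4 D#4 C5 G#5

Ab4 to Bb4
C#4 to D#4
Bb4 to C5
F#5 to G#5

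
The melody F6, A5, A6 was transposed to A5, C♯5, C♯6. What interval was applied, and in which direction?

From F6 to A5 is 6 letter names — a sixth of some quality.
A5 to F6 is 8 semitones, which makes it a minor sixth; the second version is lower, so the direction is down.
Checking another pair — A6 → C#6 — gives the same interval.

down a minor sixth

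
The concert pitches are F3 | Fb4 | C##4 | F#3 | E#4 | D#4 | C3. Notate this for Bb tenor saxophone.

G4 Gb5 D##5 G#4 F##5 E#5 D4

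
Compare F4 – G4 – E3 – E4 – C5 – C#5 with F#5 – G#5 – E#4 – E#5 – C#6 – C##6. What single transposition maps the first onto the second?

From F4 to F#5 is 8 letter names — an octave of some quality.
F4 to F#5 is 13 semitones, which makes it an augmented octave; the second version is higher, so the direction is up.
Checking another pair — C#5 → C##6 — gives the same interval.

up an augmented octave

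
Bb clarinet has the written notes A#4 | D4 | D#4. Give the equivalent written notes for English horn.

D#5 G4 G#4

First find concert pitch: the Bb clarinet sounds a major second below written, so A#4 D4 D#4 sounds G#4 C4 C#4.
Then write for English horn: it sounds a perfect fifth below written, so the part must be a perfect fifth above concert.
G#4 → D#5
C4 → G4
C#4 → G#4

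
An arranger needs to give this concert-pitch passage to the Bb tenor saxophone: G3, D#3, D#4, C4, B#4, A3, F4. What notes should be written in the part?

A4 E#4 E#5 D5 C##6 B4 G5

Written C4 sounds as Bb2 on the Bb tenor saxophone, so concert pitches are written a major ninth up.
G3 to A4
D#3 to E#4
D#4 to E#5
C4 to D5
B#4 to C##6
A3 to B4
F4 to G5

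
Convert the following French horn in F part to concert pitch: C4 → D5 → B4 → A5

F3 G4 E4 D5

The French horn in F sounds a perfect fifth below written, so transpose each written note down a perfect fifth.
C4 gives F3
D5 gives G4
B4 gives E4
A5 gives D5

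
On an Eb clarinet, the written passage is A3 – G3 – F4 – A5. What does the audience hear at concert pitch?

The Eb clarinet sounds a minor third above written, so transpose each written note up a minor third.
A3 becomes C4
G3 becomes Bb3
F4 becomes Ab4
A5 becomes C6

C4 Bb3 Ab4 C6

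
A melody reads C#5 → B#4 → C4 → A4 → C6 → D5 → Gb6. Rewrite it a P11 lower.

C#5: an eleventh down reaches G, and 17 semitones makes it G#3.
B#4 down a perfect eleventh is F##3.
A perfect eleventh down from C4 gives G2.
A4 down a perfect eleventh is E3.
A perfect eleventh down from C6 gives G4.
D5 down a perfect eleventh is A3.
Gb6 down a perfect eleventh is Db5.

G#3 F##3 G2 E3 G4 A3 Db5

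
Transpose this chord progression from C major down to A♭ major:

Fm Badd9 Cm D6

C major down to A♭ major is a major third; each chord root moves by that interval while the quality stays the same.
Fm: root F down a major third → Db, giving Dbm.
Badd9: root B down a major third → G, giving Gadd9.
Cm: root C down a major third → Ab, giving Abm.
D6: root D down a major third → Bb, giving Bb6.

Dbm Gadd9 Abm Bb6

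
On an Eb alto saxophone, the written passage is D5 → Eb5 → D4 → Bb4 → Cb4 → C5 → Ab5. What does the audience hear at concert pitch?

F4 Gb4 F3 Db4 Ebb3 Eb4 Cb5

Written C4 on the Eb alto saxophone sounds as Eb3, a major sixth lower; apply that shift to every note.
D5 -> F4
Eb5 -> Gb4
D4 -> F3
Bb4 -> Db4
Cb4 -> Ebb3
C5 -> Eb4
Ab5 -> Cb5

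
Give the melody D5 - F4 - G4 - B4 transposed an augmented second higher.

E#5 G#4 A#4 C##5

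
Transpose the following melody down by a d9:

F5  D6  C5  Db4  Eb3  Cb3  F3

F5 → E#4
D6 → C##5
C5 → B#3
Db4 → C#3
Eb3 → D#2
Cb3 → B1
F3 → E#2

E#4 C##5 B#3 C#3 D#2 B1 E#2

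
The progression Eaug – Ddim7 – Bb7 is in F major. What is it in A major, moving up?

G#aug F#dim7 D7

F major up to A major is a major third; each chord root moves by that interval while the quality stays the same.
Eaug: root E up a major third → G#, giving G#aug.
Ddim7: root D up a major third → F#, giving F#dim7.
Bb7: root Bb up a major third → D, giving D7.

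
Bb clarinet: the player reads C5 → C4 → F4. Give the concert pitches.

The Bb clarinet sounds a major second below written, so transpose each written note down a major second.
C5 becomes Bb4
C4 becomes Bb3
F4 becomes Eb4

Bb4 Bb3 Eb4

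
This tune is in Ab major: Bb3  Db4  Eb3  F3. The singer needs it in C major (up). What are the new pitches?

D4 F4 G3 A3

Ab major to C major up is a major third, so every note moves up by that interval.
Bb3 → D4
Db4 → F4
Eb3 → G3
F3 → A3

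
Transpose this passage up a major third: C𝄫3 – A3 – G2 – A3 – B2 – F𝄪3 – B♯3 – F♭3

Ebb3 C#4 B2 C#4 D#3 A##3 D##4 Ab3

Cbb3 gives Ebb3
A3 gives C#4
G2 gives B2
A3 gives C#4
B2 gives D#3
F##3 gives A##3
B#3 gives D##4
Fb3 gives Ab3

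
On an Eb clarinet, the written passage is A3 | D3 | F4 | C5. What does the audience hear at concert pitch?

C4 F3 Ab4 Eb5

The Eb clarinet sounds a minor third above written, so transpose each written note up a minor third.
A3 → C4
D3 → F3
F4 → Ab4
C5 → Eb5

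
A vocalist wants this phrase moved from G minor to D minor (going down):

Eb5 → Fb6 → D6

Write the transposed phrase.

From G down to D is a perfect fourth; apply that to each pitch.
Eb5 to Bb4
Fb6 to Cb6
D6 to A5

Bb4 Cb6 A5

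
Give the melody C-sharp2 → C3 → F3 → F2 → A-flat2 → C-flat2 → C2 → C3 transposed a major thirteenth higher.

A#3 A4 D5 D4 F4 Ab3 A3 A4

C#2 to A#3
C3 to A4
F3 to D5
F2 to D4
Ab2 to F4
Cb2 to Ab3
C2 to A3
C3 to A4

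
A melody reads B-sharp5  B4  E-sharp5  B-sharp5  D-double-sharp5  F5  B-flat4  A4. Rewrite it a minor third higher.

B#5: a third up reaches D, and 3 semitones makes it D#6.
A minor third up from B4 gives D5.
A minor third up from E#5 gives G#5.
A minor third up from B#5 gives D#6.
D##5: a third up reaches F, and 3 semitones makes it F##5.
F5 up a minor third is Ab5.
A minor third up from Bb4 gives Db5.
A4 up a minor third is C5.

D#6 D5 G#5 D#6 F##5 Ab5 Db5 C5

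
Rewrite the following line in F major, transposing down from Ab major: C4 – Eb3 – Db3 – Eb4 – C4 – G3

A3 C3 Bb2 C4 A3 E3

Ab major to F major down is a minor third, so every note moves down by that interval.
C4 to A3
Eb3 to C3
Db3 to Bb2
Eb4 to C4
C4 to A3
G3 to E3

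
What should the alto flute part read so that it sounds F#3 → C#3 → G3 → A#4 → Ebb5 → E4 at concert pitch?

Written C4 sounds as G3 on the alto flute, so concert pitches are written a perfect fourth up.
F#3 gives B3
C#3 gives F#3
G3 gives C4
A#4 gives D#5
Ebb5 gives Abb5
E4 gives A4

B3 F#3 C4 D#5 Abb5 A4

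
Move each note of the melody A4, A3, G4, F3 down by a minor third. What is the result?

F#4 F#3 E4 D3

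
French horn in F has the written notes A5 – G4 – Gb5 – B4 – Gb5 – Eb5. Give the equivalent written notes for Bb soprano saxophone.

E5 D4 Db5 F#4 Db5 Bb4

First find concert pitch: the French horn in F sounds a perfect fifth below written, so A5 G4 Gb5 B4 Gb5 Eb5 sounds D5 C4 Cb5 E4 Cb5 Ab4.
Then write for Bb soprano saxophone: it sounds a major second below written, so the part must be a major second above concert.
D5 → E5
C4 → D4
Cb5 → Db5
E4 → F#4
Cb5 → Db5
Ab4 → Bb4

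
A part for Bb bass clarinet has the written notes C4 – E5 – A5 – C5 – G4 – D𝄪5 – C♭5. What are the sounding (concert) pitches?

Bb2 D4 G4 Bb3 F3 C##4 Bbb3

Written C4 on the Bb bass clarinet sounds as Bb2, a major ninth lower; apply that shift to every note.
C4 to Bb2
E5 to D4
A5 to G4
C5 to Bb3
G4 to F3
D##5 to C##4
Cb5 to Bbb3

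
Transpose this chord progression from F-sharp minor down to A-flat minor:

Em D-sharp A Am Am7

Gbm F Cb Cbm Cbm7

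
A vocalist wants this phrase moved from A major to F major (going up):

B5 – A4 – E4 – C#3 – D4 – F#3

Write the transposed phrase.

A major to F major up is a minor sixth, so every note moves up by that interval.
B5 gives G6
A4 gives F5
E4 gives C5
C#3 gives A3
D4 gives Bb4
F#3 gives D4

G6 F5 C5 A3 Bb4 D4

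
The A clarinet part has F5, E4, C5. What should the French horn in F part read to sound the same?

A5 G#4 E5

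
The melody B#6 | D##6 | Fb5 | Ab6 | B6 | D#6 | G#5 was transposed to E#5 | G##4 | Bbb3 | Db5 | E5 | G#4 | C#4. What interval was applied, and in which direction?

From B#6 to E#5 is 12 letter names — a twelfth of some quality.
E#5 to B#6 is 19 semitones, which makes it a perfect twelfth; the second version is lower, so the direction is down.
Checking another pair — G#5 → C#4 — gives the same interval.

down a perfect twelfth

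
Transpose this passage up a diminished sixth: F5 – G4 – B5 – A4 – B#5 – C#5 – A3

F5 up a diminished sixth is Dbb6.
G4 up a diminished sixth is Ebb5.
B5: a sixth up reaches G, and 7 semitones makes it Gb6.
A4: a sixth up reaches F, and 7 semitones makes it Fb5.
B#5: a sixth up reaches G, and 7 semitones makes it G6.
A diminished sixth up from C#5 gives Ab5.
A3: a sixth up reaches F, and 7 semitones makes it Fb4.

Dbb6 Ebb5 Gb6 Fb5 G6 Ab5 Fb4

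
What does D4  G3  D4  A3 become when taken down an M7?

Eb3 Ab2 Eb3 Bb2

D4 becomes Eb3
G3 becomes Ab2
D4 becomes Eb3
A3 becomes Bb2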